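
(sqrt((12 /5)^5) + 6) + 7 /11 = 73 /11 + 288* sqrt(15) /125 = 15.56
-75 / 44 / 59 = -75 / 2596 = -0.03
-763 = -763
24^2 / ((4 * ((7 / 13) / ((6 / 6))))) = 1872 / 7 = 267.43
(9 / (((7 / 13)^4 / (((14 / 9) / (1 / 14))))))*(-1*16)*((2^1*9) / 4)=-8225568 / 49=-167868.73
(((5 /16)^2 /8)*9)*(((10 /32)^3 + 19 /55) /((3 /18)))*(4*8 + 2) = 194384205 /23068672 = 8.43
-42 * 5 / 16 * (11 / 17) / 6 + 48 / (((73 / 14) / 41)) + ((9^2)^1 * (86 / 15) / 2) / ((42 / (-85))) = -13054039 / 138992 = -93.92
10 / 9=1.11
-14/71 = -0.20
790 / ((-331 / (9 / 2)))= -3555 / 331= -10.74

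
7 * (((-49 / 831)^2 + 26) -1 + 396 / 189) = 130993210 / 690561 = 189.69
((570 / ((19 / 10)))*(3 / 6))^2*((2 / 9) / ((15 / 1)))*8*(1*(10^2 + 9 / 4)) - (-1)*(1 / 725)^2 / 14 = 6019457500003 / 22076250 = 272666.67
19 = 19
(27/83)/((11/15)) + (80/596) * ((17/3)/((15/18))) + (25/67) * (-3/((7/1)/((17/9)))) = 201794066/191404059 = 1.05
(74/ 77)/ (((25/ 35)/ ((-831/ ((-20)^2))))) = -30747/ 11000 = -2.80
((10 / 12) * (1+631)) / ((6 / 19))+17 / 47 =705623 / 423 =1668.14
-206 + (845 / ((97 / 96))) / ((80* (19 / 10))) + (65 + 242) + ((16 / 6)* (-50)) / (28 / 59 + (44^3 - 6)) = 295923482017 / 2778615537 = 106.50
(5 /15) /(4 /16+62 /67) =268 /945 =0.28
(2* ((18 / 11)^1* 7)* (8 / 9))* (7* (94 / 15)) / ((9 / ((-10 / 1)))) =-294784 / 297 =-992.54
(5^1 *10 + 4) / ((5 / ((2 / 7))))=3.09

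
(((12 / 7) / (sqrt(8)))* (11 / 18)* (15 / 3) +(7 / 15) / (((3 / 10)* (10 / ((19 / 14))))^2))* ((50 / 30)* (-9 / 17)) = -275* sqrt(2) / 238 - 361 / 4284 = -1.72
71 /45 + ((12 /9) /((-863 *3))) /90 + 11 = 879224 /69903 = 12.58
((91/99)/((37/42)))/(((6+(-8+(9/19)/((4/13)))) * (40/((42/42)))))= -1729/30525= -0.06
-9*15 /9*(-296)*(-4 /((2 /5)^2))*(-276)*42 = 1286712000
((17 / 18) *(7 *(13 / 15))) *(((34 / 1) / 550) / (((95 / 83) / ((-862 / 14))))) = -134399161 / 7053750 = -19.05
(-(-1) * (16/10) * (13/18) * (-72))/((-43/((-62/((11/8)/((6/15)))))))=-412672/11825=-34.90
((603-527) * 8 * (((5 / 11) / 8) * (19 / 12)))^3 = 163640.12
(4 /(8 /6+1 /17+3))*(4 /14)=51 /196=0.26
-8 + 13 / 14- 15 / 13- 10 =-3317 / 182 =-18.23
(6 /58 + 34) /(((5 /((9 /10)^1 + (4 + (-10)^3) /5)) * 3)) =-653729 /1450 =-450.85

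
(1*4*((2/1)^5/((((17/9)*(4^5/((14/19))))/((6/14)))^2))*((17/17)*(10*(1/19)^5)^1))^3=48427561125/18510537006870790994368211443591666324209664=0.00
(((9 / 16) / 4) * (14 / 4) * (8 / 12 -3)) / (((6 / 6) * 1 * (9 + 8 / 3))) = -0.10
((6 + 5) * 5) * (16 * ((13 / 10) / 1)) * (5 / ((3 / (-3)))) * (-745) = 4261400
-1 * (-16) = 16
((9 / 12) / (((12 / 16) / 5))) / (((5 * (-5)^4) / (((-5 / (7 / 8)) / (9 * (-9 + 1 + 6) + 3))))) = 0.00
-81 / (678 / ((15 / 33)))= -135 / 2486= -0.05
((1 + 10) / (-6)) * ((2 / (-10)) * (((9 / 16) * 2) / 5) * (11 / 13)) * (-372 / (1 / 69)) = -2329371 / 1300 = -1791.82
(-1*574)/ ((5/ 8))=-4592/ 5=-918.40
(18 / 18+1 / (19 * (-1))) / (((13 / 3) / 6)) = 324 / 247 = 1.31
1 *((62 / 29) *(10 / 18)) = 310 / 261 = 1.19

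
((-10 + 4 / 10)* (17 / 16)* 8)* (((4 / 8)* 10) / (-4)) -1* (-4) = 106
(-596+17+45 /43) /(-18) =4142 /129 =32.11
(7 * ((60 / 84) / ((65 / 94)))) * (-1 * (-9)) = 846 / 13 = 65.08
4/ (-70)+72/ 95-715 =-475009/ 665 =-714.30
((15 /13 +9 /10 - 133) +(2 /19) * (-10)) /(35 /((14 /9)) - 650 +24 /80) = 0.21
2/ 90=1/ 45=0.02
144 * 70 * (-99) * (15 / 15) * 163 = -162660960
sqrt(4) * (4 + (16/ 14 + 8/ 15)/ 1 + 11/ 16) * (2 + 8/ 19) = 245893/ 7980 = 30.81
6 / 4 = 3 / 2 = 1.50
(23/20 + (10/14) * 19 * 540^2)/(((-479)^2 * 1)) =554040161/32121740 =17.25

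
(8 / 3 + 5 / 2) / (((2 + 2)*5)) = 31 / 120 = 0.26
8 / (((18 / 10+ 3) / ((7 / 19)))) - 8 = -421 / 57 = -7.39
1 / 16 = 0.06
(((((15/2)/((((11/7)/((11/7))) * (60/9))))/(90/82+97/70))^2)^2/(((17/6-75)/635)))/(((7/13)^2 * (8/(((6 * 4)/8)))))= -548383654402951696875/1143970665672828470272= -0.48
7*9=63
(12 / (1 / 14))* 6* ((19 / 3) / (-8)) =-798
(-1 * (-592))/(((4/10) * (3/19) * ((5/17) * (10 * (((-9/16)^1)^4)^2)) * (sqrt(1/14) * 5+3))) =2874432632651776/21738594105 - 205316616617984 * sqrt(14)/13043156463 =73328.50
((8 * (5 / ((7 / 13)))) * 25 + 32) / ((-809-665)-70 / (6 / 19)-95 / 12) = -158688 / 143101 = -1.11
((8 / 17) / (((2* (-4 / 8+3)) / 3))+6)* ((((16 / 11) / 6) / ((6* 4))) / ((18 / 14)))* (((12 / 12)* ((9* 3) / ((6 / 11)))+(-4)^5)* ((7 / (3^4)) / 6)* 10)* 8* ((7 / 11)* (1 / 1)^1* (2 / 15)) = -951953968 / 202439655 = -4.70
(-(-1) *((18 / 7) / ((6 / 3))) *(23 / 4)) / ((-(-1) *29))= 207 / 812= 0.25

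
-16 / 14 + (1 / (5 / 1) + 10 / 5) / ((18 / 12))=34 / 105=0.32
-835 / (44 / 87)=-1651.02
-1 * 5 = -5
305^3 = 28372625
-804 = -804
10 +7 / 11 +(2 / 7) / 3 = 2479 / 231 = 10.73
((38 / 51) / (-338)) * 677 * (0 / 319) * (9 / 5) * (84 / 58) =0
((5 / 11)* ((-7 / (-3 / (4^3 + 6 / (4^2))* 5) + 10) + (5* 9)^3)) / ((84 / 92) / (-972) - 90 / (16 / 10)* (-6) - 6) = 6793618905 / 54347282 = 125.00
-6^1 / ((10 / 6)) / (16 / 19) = -171 / 40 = -4.28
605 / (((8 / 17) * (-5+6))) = 10285 / 8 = 1285.62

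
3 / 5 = 0.60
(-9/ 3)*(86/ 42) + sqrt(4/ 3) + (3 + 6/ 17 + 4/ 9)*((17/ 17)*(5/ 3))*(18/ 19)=-997/ 6783 + 2*sqrt(3)/ 3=1.01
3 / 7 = 0.43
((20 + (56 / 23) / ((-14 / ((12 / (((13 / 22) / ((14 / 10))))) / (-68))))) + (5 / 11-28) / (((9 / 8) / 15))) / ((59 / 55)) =-97064972 / 299897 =-323.66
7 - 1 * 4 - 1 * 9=-6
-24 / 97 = -0.25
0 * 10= 0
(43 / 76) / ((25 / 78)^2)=65403 / 11875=5.51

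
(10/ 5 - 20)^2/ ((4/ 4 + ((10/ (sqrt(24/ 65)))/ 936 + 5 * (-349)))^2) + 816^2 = 164506697072640 * sqrt(390)/ 1512533886937612069715209 + 1007129763981853482425201084160/ 1512533886937612069715209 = 665856.00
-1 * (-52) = 52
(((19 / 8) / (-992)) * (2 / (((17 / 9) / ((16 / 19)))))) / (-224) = 9 / 944384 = 0.00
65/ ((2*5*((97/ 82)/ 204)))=108732/ 97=1120.95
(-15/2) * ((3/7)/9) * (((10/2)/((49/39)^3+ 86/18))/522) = -164775/325662344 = -0.00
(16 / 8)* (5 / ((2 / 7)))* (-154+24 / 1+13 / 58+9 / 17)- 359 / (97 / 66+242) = -71695842639 / 15844034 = -4525.10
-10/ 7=-1.43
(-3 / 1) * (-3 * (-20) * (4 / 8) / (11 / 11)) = -90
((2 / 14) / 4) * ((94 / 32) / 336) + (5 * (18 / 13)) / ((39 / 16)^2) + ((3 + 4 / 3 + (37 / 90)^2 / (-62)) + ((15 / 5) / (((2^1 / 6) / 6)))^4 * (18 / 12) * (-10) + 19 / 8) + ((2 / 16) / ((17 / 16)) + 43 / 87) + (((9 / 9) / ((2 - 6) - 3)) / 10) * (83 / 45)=-435136990562267367576701 / 3411612792806400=-127545831.54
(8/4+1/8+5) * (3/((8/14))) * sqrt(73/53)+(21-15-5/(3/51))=-79+1197 * sqrt(3869)/1696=-35.10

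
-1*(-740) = 740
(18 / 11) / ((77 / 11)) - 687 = -52881 / 77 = -686.77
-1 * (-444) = 444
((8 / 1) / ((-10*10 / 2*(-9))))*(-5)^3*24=-160 / 3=-53.33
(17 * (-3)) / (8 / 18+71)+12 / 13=1749 / 8359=0.21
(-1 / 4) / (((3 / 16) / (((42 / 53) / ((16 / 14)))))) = -0.92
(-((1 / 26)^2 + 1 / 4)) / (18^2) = -85 / 109512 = -0.00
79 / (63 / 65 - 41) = -5135 / 2602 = -1.97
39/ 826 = 0.05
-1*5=-5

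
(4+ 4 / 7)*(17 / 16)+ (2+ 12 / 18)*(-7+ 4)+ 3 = -1 / 7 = -0.14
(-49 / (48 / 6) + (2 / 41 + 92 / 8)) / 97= 1779 / 31816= 0.06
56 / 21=8 / 3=2.67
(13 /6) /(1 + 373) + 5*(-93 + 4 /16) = -520321 /1122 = -463.74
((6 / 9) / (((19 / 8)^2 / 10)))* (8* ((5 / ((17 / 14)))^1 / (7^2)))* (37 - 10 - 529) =-51404800 / 128877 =-398.87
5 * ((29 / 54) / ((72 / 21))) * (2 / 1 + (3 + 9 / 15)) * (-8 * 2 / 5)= -5684 / 405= -14.03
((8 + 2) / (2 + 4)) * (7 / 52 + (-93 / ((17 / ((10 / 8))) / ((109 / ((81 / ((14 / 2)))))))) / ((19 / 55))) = -105623035 / 340119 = -310.55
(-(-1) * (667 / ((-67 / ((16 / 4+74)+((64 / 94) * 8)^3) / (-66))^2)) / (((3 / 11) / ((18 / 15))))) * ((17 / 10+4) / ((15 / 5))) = 15030051808432519382832 / 48387897611881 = 310615929.81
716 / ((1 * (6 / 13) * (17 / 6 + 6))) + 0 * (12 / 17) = 9308 / 53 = 175.62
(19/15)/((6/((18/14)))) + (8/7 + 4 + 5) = 729/70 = 10.41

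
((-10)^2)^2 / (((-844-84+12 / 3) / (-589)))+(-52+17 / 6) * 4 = 475690 / 77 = 6177.79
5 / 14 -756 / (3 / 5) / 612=-405 / 238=-1.70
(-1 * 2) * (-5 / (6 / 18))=30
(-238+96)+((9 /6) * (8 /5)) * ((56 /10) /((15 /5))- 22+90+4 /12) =26.48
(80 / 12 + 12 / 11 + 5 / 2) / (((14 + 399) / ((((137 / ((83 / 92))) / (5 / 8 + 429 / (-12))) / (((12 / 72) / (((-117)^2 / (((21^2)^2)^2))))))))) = -11536491616 / 49476217278350709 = -0.00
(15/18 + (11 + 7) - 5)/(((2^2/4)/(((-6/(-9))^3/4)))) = 83/81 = 1.02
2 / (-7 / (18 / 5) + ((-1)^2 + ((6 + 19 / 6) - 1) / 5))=90 / 31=2.90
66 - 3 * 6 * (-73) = 1380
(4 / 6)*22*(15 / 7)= 220 / 7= 31.43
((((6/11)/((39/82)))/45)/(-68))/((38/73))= -2993/4157010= -0.00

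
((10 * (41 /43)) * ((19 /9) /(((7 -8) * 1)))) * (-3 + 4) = -7790 /387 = -20.13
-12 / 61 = -0.20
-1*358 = -358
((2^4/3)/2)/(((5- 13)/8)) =-8/3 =-2.67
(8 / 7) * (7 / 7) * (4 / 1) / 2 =16 / 7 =2.29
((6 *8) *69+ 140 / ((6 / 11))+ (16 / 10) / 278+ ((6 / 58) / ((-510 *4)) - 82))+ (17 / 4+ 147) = 29915508761 / 8223240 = 3637.92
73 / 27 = 2.70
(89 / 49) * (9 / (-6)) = -267 / 98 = -2.72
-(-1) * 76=76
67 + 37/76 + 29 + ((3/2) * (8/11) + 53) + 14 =137587/836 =164.58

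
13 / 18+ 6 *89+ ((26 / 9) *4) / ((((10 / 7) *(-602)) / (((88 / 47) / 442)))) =551143483 / 1030710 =534.72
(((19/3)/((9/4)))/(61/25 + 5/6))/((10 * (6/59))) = 11210/13257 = 0.85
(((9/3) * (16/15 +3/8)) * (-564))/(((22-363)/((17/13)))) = 414681/44330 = 9.35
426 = 426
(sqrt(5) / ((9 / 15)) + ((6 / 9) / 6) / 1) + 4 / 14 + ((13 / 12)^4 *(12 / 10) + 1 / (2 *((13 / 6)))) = 3585931 / 1572480 + 5 *sqrt(5) / 3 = 6.01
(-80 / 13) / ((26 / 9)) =-360 / 169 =-2.13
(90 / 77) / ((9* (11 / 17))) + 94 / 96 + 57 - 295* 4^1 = -45608719 / 40656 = -1121.82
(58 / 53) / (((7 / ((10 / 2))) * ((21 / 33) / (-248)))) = -304.63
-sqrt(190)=-13.78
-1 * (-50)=50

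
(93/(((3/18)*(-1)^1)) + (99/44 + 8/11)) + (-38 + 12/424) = -1382863/2332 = -592.99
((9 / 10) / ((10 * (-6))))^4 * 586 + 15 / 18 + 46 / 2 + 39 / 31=1866802207169 / 74400000000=25.09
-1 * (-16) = 16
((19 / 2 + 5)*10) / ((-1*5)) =-29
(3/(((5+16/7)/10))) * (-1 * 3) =-210/17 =-12.35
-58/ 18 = -29/ 9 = -3.22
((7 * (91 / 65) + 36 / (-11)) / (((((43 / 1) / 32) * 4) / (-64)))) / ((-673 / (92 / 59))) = 16910336 / 93907055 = 0.18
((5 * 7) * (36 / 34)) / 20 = 63 / 34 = 1.85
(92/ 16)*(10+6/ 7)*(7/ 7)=62.43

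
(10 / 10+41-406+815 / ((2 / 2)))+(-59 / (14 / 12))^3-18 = -44213345 / 343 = -128901.88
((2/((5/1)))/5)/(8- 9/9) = 2/175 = 0.01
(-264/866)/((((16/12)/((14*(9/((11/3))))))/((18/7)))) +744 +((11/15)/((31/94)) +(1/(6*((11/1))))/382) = 1228501678243/1692103380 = 726.02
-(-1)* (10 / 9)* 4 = 40 / 9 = 4.44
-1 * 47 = -47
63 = 63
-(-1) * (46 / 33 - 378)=-12428 / 33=-376.61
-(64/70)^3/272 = -0.00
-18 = -18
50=50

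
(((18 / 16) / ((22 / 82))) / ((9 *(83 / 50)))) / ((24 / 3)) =1025 / 29216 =0.04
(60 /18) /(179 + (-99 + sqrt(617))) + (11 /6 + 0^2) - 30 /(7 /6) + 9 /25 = -142542751 /6072150 - 10 * sqrt(617) /17349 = -23.49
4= 4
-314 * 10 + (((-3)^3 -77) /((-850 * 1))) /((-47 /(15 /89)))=-1116442856 /355555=-3140.00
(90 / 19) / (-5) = -18 / 19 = -0.95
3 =3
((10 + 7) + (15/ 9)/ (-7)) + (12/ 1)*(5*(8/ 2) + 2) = 5896/ 21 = 280.76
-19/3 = -6.33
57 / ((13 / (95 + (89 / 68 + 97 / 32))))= 236949 / 544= 435.57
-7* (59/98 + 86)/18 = -943/28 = -33.68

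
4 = 4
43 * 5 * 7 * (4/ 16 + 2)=13545/ 4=3386.25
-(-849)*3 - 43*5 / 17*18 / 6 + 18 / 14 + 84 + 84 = 318723 / 119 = 2678.34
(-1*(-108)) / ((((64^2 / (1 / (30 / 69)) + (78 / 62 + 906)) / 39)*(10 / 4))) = 6006312 / 9583175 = 0.63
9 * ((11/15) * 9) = 297/5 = 59.40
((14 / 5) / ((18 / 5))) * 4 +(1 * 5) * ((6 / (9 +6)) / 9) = 3.33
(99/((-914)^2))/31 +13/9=336665479/233075484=1.44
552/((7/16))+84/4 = 1282.71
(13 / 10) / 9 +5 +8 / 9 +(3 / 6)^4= 1463 / 240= 6.10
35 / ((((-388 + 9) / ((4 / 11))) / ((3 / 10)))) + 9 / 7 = 37227 / 29183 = 1.28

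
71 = 71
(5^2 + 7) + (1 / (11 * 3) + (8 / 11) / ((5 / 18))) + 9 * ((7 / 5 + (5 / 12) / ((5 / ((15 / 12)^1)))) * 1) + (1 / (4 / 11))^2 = 18397 / 330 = 55.75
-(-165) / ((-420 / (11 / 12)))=-121 / 336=-0.36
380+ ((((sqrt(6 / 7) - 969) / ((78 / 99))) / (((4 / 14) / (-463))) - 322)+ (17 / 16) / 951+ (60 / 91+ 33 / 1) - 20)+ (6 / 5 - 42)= 1061423436967 / 532560 - 15279*sqrt(42) / 52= 1991154.66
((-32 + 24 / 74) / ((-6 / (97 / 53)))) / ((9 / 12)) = 227368 / 17649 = 12.88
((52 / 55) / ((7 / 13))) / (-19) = -676 / 7315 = -0.09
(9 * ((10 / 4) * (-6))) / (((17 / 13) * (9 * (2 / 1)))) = -195 / 34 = -5.74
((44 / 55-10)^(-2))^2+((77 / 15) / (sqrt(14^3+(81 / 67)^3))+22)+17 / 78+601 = 5159 *sqrt(55330282571) / 12387376695+108826831183 / 174620784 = 623.32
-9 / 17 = -0.53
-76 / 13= -5.85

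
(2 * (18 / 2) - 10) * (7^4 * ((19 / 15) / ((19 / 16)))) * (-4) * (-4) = 4917248 / 15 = 327816.53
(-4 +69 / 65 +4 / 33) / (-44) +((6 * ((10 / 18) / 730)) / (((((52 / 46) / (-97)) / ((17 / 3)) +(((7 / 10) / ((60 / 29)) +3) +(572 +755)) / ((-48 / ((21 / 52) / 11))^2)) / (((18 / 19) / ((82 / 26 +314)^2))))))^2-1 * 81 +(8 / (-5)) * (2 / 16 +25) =-37731312129740959289634061133883627750735661234774397 / 311479006858436791250457352549006783716963070490220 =-121.14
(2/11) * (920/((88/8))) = 1840/121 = 15.21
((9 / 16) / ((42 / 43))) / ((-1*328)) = -129 / 73472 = -0.00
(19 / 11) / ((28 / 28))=19 / 11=1.73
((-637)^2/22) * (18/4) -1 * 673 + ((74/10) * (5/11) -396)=3605033/44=81932.57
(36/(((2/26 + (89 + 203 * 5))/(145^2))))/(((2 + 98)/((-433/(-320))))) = 9.28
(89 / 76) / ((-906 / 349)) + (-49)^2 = 165292195 / 68856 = 2400.55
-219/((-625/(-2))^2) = -876/390625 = -0.00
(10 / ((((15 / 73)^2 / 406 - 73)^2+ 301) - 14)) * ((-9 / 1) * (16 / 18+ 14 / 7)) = -93621049069520 / 2022209192720457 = -0.05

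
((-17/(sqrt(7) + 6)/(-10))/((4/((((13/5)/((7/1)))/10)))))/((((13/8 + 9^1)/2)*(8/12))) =117/126875 - 39*sqrt(7)/253750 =0.00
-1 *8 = -8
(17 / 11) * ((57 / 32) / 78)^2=6137 / 7614464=0.00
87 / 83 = 1.05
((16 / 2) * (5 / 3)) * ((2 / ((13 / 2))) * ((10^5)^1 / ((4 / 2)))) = 8000000 / 39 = 205128.21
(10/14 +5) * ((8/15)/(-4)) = -16/21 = -0.76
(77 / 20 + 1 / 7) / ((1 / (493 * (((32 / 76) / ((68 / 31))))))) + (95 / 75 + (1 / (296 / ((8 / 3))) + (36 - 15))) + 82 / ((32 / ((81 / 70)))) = 317377911 / 787360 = 403.09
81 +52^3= 140689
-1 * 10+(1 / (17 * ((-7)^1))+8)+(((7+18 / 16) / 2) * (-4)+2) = -7739 / 476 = -16.26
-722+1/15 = -10829/15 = -721.93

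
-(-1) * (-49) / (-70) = 7 / 10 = 0.70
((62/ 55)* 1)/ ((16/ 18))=279/ 220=1.27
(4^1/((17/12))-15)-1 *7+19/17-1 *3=-358/17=-21.06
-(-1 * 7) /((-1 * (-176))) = 7 /176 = 0.04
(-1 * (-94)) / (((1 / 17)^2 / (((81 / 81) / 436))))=13583 / 218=62.31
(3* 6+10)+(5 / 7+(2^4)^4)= 458953 / 7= 65564.71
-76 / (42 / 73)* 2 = -5548 / 21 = -264.19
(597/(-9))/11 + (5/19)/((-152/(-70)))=-5.91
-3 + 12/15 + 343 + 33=1869/5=373.80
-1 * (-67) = 67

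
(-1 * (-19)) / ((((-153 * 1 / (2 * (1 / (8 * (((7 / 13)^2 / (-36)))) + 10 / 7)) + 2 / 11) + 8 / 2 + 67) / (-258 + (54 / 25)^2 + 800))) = 49307357957 / 363684375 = 135.58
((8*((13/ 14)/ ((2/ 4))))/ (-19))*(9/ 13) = -72/ 133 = -0.54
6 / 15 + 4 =22 / 5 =4.40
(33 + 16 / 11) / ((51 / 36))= 4548 / 187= 24.32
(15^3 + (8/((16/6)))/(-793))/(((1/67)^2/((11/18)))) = 22026095498/2379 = 9258552.12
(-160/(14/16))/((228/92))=-73.78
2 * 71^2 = 10082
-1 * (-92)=92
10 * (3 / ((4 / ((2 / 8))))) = 15 / 8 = 1.88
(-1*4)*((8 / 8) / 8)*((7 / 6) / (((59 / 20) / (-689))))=24115 / 177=136.24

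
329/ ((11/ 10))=3290/ 11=299.09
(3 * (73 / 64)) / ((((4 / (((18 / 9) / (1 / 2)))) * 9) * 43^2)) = 73 / 355008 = 0.00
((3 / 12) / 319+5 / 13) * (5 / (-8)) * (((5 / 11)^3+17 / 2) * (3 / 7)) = -2193789915 / 2472806336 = -0.89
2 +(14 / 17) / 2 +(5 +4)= 194 / 17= 11.41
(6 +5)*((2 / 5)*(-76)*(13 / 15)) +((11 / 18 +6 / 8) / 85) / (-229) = -1015419221 / 3503700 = -289.81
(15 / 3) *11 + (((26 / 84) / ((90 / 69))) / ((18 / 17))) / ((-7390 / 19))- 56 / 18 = 8696751023 / 167605200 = 51.89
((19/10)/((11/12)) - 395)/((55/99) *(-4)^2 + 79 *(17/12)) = -777996/239195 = -3.25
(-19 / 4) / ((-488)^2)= -0.00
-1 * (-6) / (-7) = -6 / 7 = -0.86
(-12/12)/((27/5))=-5/27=-0.19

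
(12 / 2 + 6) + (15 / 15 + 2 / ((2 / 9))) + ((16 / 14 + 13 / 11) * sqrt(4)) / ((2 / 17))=4737 / 77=61.52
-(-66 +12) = 54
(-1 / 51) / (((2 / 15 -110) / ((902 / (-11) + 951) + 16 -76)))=4045 / 28016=0.14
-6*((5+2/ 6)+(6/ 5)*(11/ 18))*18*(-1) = 3276/ 5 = 655.20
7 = 7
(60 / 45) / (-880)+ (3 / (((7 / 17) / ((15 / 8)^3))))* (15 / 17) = 42.37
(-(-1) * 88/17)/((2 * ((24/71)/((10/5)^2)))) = 1562/51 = 30.63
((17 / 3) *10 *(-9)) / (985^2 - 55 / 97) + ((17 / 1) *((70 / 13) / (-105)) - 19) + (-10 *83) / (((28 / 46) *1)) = -1383.44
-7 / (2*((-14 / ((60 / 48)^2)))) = 25 / 64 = 0.39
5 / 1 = 5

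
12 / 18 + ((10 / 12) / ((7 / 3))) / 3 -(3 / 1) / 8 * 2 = 1 / 28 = 0.04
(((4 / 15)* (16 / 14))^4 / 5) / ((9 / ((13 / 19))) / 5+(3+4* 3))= 6815744 / 69648508125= 0.00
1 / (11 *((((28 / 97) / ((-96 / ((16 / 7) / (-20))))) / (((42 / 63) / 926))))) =970 / 5093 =0.19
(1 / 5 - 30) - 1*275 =-304.80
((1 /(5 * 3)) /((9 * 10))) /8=1 /10800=0.00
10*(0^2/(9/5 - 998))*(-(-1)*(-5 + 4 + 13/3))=0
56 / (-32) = -7 / 4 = -1.75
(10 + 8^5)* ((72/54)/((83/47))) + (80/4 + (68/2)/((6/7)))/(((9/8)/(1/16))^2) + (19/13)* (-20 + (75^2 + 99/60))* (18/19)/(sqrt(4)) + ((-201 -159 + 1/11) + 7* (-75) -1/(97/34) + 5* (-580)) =69506015485733/2797641990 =24844.50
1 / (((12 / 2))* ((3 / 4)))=2 / 9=0.22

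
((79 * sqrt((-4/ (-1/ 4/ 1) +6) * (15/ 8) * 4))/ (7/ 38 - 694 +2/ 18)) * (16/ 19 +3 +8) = -17.32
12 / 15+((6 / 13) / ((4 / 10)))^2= 1801 / 845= 2.13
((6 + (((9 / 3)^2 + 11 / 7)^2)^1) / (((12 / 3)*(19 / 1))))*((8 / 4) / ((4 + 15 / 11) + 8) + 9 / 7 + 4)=2305115 / 273714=8.42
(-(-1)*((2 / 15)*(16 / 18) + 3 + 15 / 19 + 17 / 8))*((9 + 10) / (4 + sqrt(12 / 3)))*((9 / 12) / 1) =14.33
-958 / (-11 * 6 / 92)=44068 / 33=1335.39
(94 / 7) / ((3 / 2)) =8.95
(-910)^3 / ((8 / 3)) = -282589125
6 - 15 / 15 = 5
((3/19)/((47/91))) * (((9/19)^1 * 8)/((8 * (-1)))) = -2457/16967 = -0.14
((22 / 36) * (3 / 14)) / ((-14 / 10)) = -55 / 588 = -0.09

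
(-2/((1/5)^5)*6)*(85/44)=-796875/11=-72443.18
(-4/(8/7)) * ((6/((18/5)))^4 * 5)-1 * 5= -22685/162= -140.03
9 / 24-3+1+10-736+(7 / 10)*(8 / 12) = -87259 / 120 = -727.16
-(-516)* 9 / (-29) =-4644 / 29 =-160.14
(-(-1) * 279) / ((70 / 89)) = 24831 / 70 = 354.73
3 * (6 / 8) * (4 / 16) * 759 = 6831 / 16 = 426.94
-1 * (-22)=22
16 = 16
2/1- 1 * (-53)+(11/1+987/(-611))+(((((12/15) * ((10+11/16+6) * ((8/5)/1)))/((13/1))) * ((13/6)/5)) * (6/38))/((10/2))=9942846/154375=64.41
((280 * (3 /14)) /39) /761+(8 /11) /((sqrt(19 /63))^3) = 20 /9893+1512 * sqrt(133) /3971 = 4.39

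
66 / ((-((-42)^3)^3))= 11 / 67778563974912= 0.00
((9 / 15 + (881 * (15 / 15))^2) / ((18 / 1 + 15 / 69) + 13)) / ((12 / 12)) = 44629292 / 1795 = 24863.12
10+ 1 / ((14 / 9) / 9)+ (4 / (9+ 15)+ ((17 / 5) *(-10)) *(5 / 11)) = 115 / 231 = 0.50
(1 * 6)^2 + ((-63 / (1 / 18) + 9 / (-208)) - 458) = -1556.04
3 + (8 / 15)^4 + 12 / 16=775759 / 202500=3.83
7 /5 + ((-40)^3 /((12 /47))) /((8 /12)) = -1879993 /5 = -375998.60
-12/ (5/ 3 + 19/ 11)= -99/ 28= -3.54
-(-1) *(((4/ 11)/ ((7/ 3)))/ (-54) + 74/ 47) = 51188/ 32571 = 1.57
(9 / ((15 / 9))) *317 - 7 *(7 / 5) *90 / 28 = 16803 / 10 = 1680.30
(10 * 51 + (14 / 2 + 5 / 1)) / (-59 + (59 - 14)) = -261 / 7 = -37.29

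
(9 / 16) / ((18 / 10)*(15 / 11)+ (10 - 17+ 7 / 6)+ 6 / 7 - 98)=-2079 / 371528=-0.01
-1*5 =-5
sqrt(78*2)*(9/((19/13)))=234*sqrt(39)/19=76.91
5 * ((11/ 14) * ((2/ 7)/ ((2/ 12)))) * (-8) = -2640/ 49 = -53.88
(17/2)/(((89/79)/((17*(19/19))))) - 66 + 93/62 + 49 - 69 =3895/89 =43.76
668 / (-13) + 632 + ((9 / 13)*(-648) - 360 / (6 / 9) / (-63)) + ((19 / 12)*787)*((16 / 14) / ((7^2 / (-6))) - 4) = -5018.14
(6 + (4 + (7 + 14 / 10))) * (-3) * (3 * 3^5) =-201204 / 5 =-40240.80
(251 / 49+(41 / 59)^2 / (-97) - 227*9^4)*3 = -73924346668299 / 16545193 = -4468025.65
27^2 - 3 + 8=734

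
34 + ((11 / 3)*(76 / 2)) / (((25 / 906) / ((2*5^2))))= 252506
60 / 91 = 0.66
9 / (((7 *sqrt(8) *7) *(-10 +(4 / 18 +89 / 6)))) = 81 *sqrt(2) / 8918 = 0.01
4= 4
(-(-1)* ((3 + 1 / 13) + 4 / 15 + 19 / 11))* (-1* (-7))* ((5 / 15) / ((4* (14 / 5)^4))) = 1359625 / 28252224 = 0.05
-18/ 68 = -9/ 34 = -0.26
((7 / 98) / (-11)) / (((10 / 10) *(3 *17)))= -1 / 7854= -0.00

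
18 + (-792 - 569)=-1343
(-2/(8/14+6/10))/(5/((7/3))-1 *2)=-490/41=-11.95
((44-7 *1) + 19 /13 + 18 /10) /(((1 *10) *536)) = 2617 /348400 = 0.01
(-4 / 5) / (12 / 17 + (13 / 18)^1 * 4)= -306 / 1375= -0.22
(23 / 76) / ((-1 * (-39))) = 23 / 2964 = 0.01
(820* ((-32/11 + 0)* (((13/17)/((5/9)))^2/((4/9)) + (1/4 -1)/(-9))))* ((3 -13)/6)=494398336/28611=17280.01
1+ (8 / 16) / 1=1.50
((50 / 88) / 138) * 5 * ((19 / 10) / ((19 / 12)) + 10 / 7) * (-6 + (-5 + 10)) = -0.05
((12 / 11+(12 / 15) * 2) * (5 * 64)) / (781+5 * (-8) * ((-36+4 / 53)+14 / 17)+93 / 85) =21335680 / 54166937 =0.39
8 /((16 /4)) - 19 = -17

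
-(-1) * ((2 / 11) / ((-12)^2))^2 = 1 / 627264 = 0.00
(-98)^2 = 9604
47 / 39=1.21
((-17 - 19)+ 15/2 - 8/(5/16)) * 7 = -3787/10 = -378.70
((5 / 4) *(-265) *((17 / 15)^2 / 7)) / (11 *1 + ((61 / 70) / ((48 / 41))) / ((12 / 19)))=-4.99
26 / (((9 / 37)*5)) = 962 / 45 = 21.38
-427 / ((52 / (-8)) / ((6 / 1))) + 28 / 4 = 5215 / 13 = 401.15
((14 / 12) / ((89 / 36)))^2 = 1764 / 7921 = 0.22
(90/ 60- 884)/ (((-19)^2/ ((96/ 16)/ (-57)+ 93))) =-3115225/ 13718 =-227.09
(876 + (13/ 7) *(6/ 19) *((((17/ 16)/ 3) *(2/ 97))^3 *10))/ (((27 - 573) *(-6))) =122496429497713/ 458103084461568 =0.27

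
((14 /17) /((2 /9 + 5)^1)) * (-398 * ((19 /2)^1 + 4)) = -676998 /799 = -847.31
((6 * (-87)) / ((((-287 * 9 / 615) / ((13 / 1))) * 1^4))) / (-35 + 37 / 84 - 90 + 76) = -135720 / 4079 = -33.27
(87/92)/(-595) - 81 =-4434027/54740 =-81.00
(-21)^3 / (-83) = 9261 / 83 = 111.58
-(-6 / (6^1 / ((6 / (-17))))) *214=-1284 / 17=-75.53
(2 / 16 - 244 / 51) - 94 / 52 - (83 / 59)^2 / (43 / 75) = -7874720783 / 793918632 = -9.92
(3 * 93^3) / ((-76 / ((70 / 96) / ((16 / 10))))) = -140762475 / 9728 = -14469.83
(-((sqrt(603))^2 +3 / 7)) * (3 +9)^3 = -7299072 / 7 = -1042724.57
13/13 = 1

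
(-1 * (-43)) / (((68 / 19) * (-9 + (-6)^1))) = -817 / 1020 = -0.80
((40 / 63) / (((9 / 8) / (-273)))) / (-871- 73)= 260 / 1593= 0.16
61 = 61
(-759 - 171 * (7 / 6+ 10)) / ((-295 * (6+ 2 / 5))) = 5337 / 3776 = 1.41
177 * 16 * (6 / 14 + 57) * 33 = 37569312 / 7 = 5367044.57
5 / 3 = 1.67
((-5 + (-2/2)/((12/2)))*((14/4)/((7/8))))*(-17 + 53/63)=63116/189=333.95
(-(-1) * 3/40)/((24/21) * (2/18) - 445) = -189/1121080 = -0.00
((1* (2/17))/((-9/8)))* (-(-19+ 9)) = -160/153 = -1.05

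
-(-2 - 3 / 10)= 23 / 10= 2.30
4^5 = 1024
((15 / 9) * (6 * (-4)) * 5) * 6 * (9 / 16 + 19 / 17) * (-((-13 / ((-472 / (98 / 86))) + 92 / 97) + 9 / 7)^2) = 10348.49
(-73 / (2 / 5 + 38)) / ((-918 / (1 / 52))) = 365 / 9165312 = 0.00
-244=-244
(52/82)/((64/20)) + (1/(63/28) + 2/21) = 15247/20664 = 0.74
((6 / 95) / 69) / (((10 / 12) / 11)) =132 / 10925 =0.01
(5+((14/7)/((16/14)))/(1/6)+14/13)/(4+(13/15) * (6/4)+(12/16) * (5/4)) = 17240/6487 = 2.66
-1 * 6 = -6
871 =871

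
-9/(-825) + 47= 12928/275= 47.01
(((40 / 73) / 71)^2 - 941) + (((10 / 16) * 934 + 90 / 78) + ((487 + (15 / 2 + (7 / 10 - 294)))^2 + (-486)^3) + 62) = -4007398291755603717 / 34922535700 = -114751068.66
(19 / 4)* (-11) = -52.25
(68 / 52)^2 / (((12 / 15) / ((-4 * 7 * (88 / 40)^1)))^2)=1713481 / 169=10138.94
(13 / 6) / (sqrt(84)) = 13* sqrt(21) / 252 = 0.24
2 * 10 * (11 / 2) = 110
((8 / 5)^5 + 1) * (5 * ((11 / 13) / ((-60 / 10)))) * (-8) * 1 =121484 / 1875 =64.79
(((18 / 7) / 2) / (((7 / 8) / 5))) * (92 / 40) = 828 / 49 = 16.90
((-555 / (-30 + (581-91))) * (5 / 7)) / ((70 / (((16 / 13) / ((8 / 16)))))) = -0.03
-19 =-19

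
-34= -34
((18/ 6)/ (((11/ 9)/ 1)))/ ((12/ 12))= 27/ 11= 2.45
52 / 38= 26 / 19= 1.37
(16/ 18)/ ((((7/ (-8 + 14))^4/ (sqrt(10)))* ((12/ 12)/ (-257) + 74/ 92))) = 13618944* sqrt(10)/ 22720663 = 1.90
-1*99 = -99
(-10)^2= 100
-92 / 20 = -4.60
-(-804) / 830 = 402 / 415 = 0.97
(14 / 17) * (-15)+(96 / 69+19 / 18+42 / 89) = -5909395 / 626382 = -9.43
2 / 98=1 / 49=0.02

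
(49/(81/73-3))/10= -2.59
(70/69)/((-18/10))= -350/621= -0.56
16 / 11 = 1.45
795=795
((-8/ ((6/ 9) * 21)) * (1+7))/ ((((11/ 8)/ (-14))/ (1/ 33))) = 1.41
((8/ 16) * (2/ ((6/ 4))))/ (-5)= -2/ 15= -0.13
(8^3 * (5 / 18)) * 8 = 10240 / 9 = 1137.78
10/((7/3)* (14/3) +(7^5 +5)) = 45/75703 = 0.00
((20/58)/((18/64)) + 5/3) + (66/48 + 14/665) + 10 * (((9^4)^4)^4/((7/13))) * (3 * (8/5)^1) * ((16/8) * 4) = 8408085916010143884604600000000000000000000000000000000000000000.00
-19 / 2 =-9.50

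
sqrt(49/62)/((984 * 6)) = 7 * sqrt(62)/366048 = 0.00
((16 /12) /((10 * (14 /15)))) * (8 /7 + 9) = 71 /49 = 1.45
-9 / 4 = -2.25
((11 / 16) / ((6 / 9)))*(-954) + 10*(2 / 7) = -109867 / 112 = -980.96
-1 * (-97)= 97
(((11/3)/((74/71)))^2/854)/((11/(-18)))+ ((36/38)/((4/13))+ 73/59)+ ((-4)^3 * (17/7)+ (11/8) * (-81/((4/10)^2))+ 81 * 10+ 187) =3140597798591/20969443936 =149.77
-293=-293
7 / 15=0.47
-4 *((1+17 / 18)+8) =-358 / 9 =-39.78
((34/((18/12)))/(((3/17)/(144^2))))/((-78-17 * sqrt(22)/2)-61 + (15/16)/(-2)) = -126793187328/6096907 + 7727480832 * sqrt(22)/6096907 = -14851.48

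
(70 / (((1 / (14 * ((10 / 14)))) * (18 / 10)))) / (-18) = -1750 / 81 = -21.60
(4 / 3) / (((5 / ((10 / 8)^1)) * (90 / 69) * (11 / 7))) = 161 / 990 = 0.16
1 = 1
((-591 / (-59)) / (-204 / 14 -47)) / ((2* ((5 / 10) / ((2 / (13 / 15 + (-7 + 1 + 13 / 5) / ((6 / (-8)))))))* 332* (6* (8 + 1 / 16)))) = -0.00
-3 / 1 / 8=-3 / 8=-0.38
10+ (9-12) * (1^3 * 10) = -20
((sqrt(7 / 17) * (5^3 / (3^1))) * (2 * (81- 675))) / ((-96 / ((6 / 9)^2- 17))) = -204875 * sqrt(119) / 408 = -5477.75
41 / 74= 0.55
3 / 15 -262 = -1309 / 5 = -261.80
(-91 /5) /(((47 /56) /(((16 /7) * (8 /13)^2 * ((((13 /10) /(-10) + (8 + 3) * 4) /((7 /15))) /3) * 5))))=-8984576 /3055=-2940.94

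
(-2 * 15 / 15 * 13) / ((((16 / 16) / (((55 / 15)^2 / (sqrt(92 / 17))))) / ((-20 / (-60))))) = -1573 * sqrt(391) / 621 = -50.09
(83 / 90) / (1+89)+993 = 993.01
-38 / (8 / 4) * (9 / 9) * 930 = -17670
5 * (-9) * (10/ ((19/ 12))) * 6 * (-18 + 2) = 518400/ 19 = 27284.21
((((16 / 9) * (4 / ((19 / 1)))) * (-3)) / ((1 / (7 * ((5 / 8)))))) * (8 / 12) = -560 / 171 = -3.27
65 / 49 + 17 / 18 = 2003 / 882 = 2.27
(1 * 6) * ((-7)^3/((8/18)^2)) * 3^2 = -750141/8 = -93767.62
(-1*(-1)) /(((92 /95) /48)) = 1140 /23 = 49.57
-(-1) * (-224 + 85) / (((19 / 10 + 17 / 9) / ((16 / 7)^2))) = -191.67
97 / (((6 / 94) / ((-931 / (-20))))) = 4244429 / 60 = 70740.48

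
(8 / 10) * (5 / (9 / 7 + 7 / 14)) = 56 / 25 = 2.24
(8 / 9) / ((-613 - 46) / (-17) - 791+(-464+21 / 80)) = -10880 / 14883507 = -0.00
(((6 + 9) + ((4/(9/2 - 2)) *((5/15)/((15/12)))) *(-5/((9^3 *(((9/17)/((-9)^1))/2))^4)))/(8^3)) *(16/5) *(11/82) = 699012632400203/55582132779460800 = 0.01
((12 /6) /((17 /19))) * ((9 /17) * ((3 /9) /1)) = 114 /289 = 0.39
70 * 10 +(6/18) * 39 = 713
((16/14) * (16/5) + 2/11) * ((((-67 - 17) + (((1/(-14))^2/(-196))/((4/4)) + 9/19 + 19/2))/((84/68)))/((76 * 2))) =-1.51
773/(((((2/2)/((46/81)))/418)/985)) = 14640295340/81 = 180744386.91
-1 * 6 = -6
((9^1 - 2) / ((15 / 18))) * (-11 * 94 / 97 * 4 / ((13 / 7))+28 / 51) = -20177416 / 107185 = -188.25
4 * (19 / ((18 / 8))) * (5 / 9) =1520 / 81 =18.77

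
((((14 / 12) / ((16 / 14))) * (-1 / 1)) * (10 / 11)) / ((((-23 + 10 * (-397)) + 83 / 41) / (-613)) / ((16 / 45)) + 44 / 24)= -6157585 / 133659647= -0.05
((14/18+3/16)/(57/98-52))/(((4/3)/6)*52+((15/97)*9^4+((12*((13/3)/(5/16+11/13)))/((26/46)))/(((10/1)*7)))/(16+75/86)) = -8086025636395/30907543817891408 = -0.00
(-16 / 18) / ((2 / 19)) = -76 / 9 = -8.44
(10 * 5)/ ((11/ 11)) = 50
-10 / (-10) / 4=1 / 4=0.25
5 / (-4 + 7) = 1.67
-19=-19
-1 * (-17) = 17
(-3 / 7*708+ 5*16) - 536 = -5316 / 7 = -759.43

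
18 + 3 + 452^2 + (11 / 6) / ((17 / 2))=10420586 / 51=204325.22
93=93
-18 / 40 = -9 / 20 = -0.45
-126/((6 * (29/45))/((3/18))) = -315/58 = -5.43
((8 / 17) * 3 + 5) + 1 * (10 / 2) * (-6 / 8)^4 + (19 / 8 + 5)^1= 66885 / 4352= 15.37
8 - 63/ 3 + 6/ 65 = -839/ 65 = -12.91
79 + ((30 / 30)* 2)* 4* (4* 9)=367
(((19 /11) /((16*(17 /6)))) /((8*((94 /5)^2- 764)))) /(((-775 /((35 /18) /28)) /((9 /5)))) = 57 /30464208896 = 0.00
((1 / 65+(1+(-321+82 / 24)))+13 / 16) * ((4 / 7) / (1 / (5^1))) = -985157 / 1092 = -902.16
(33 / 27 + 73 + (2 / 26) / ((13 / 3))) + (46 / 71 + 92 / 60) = 41264006 / 539955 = 76.42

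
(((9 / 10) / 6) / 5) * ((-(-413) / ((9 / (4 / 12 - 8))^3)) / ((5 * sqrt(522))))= -5024971 * sqrt(58) / 570807000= -0.07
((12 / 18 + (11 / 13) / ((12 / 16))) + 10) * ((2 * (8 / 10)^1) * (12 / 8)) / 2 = 184 / 13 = 14.15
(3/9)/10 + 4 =121/30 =4.03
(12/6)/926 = 1/463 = 0.00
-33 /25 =-1.32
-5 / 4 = -1.25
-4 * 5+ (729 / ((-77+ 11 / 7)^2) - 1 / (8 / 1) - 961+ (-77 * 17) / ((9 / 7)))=-557319319 / 278784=-1999.11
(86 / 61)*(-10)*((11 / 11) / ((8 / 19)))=-4085 / 122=-33.48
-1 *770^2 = -592900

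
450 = 450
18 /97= 0.19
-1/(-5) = 1/5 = 0.20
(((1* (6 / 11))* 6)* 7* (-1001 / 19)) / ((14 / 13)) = -21294 / 19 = -1120.74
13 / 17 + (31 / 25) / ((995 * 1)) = 323902 / 422875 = 0.77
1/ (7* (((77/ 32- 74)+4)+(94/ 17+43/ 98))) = -3808/ 1642691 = -0.00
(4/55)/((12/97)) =97/165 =0.59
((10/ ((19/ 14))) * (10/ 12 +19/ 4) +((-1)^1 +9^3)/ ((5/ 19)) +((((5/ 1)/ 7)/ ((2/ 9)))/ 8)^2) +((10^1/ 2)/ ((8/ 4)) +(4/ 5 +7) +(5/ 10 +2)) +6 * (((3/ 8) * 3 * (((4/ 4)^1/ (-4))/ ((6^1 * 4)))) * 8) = 10081395733/ 3575040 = 2819.94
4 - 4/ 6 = 3.33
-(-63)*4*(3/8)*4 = 378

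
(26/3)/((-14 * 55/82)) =-1066/1155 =-0.92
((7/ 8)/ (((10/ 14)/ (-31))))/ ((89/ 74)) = -56203/ 1780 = -31.57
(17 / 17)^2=1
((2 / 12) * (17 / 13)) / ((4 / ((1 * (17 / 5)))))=289 / 1560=0.19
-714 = -714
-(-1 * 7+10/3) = 11/3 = 3.67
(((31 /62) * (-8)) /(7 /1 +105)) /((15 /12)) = -0.03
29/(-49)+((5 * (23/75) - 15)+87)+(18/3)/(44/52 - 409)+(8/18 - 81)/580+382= 1520255921/3342780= 454.79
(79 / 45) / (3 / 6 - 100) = -158 / 8955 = -0.02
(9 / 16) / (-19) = -9 / 304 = -0.03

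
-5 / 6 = -0.83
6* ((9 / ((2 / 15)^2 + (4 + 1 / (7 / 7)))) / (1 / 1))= 12150 / 1129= 10.76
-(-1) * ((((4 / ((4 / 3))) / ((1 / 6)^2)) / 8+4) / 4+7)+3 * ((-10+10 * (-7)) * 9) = -17189 / 8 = -2148.62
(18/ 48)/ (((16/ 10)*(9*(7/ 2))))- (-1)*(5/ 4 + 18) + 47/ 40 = 68653/ 3360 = 20.43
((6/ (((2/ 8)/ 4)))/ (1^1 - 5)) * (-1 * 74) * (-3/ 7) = -5328/ 7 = -761.14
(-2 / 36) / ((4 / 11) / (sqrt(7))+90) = -4235 / 6860684+11 * sqrt(7) / 30873078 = -0.00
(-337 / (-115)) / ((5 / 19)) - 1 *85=-42472 / 575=-73.86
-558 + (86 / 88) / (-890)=-21851323 / 39160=-558.00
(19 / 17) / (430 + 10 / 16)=152 / 58565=0.00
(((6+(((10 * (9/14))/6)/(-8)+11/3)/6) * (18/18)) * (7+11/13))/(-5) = -225811/21840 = -10.34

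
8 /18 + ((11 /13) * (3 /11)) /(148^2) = 1139035 /2562768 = 0.44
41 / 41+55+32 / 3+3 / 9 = 67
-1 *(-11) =11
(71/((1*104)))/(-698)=-71/72592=-0.00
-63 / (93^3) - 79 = -7060474 / 89373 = -79.00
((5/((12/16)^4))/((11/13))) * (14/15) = 17.43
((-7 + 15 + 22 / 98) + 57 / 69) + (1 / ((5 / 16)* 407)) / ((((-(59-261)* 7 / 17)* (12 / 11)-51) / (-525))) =924090760 / 103288423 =8.95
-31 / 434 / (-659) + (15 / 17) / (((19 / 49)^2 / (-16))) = -5316384103 / 56619962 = -93.90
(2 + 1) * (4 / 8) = 3 / 2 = 1.50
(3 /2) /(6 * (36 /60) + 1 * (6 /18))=45 /118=0.38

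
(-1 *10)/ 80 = -1/ 8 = -0.12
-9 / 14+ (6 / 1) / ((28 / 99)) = 144 / 7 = 20.57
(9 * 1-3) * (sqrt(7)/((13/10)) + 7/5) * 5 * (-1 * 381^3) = -16591902300 * sqrt(7)/13-2322866322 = -5699639188.41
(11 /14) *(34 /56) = 187 /392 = 0.48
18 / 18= 1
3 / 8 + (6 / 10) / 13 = 219 / 520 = 0.42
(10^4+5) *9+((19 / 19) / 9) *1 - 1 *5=810361 / 9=90040.11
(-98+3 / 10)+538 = 440.30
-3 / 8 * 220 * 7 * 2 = -1155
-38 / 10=-19 / 5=-3.80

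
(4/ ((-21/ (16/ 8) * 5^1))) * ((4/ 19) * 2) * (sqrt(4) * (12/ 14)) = -256/ 4655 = -0.05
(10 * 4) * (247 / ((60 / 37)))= 18278 / 3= 6092.67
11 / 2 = 5.50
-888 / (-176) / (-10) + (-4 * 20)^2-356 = 1329569 / 220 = 6043.50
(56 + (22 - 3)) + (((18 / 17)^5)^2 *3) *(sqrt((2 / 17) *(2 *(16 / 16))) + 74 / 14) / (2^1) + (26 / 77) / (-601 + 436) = 10711401679872 *sqrt(17) / 34271896307633 + 2280599861954831281 / 25613202505204545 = 90.33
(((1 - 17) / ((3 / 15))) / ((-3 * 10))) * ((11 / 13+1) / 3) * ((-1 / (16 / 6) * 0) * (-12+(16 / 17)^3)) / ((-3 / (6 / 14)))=0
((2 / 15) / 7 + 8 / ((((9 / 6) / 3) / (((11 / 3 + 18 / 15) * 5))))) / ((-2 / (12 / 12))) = -20441 / 105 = -194.68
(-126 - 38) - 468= -632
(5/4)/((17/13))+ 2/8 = 41/34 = 1.21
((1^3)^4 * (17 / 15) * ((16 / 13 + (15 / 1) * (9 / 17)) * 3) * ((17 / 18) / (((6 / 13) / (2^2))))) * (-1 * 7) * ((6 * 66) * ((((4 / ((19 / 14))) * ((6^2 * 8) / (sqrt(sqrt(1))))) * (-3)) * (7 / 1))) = 1198207245312 / 95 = 12612707845.39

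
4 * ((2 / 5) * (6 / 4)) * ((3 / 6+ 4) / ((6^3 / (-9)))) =-9 / 20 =-0.45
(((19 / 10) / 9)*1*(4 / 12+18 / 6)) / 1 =19 / 27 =0.70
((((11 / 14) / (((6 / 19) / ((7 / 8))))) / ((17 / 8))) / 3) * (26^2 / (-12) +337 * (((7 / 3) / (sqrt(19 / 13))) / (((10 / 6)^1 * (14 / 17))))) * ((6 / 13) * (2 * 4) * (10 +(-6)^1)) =-43472 / 153 +29656 * sqrt(247) / 195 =2106.03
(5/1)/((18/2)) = 5/9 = 0.56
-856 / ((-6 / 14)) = 5992 / 3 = 1997.33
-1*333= -333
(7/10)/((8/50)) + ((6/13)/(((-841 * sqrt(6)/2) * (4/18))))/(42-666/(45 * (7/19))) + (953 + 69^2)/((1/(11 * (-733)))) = -368575821/8-315 * sqrt(6)/699712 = -46071977.63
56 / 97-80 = -7704 / 97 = -79.42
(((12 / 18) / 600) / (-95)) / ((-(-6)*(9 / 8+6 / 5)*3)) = -1 / 3578175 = -0.00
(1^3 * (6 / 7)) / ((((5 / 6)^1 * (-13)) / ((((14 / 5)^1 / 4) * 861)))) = -15498 / 325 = -47.69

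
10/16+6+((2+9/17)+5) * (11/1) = 12165/136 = 89.45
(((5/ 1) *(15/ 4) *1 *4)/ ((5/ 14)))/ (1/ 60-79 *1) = -2.66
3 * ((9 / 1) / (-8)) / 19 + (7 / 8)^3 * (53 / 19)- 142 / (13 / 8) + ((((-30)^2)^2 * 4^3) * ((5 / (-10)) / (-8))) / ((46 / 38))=7784874585665 / 2908672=2676436.05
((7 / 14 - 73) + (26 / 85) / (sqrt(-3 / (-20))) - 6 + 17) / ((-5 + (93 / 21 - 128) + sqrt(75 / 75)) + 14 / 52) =0.48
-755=-755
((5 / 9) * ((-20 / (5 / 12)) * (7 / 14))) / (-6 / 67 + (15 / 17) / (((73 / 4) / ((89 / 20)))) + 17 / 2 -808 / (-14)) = -46562320 / 231670413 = -0.20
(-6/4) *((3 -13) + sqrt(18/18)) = 27/2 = 13.50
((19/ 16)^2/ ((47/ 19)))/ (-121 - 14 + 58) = -6859/ 926464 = -0.01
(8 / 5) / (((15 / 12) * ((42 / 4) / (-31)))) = -1984 / 525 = -3.78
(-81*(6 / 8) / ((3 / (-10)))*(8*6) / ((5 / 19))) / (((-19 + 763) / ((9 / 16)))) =13851 / 496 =27.93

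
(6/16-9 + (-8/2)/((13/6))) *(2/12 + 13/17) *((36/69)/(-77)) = 9405/142324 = 0.07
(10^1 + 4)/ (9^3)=14/ 729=0.02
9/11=0.82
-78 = -78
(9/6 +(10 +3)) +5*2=24.50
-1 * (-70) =70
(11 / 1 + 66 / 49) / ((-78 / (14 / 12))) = -605 / 3276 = -0.18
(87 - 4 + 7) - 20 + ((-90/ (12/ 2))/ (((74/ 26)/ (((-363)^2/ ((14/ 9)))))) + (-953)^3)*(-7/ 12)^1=448572322441/ 888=505149011.76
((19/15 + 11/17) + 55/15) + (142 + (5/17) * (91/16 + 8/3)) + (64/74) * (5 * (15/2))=540111/2960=182.47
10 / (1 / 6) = 60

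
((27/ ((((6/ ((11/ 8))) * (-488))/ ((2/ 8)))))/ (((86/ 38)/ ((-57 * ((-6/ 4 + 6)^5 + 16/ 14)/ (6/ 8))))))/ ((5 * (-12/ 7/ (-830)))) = 408958005621/ 21487616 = 19032.27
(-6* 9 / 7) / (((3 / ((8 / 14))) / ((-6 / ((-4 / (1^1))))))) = -108 / 49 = -2.20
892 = 892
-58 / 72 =-29 / 36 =-0.81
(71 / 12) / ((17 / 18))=213 / 34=6.26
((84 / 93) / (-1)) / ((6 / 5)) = -70 / 93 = -0.75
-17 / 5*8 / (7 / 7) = -136 / 5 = -27.20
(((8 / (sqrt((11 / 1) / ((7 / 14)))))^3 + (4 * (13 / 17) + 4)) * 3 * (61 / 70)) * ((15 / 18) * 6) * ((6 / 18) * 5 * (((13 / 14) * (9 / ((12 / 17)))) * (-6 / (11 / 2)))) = -1070550 / 539 - 19412640 * sqrt(22) / 65219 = -3382.30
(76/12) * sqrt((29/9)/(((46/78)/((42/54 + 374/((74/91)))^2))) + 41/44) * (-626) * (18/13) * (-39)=11894 * sqrt(296315803949629827)/28083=230548256.24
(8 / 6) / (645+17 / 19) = 19 / 9204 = 0.00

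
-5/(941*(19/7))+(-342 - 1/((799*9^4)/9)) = -342.00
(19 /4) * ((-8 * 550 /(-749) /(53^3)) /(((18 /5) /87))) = 1515250 /334526619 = 0.00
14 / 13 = 1.08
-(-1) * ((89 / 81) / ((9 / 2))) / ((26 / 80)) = 7120 / 9477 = 0.75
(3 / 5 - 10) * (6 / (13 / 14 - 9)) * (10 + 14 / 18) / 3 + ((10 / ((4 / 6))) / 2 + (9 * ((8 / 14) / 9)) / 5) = 2329189 / 71190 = 32.72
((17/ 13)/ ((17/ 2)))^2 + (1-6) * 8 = -6756/ 169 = -39.98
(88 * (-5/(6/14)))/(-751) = 1.37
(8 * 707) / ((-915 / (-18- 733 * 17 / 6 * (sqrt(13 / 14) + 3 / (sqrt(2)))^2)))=5034244 * sqrt(91) / 915 + 191606696 / 2745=122286.91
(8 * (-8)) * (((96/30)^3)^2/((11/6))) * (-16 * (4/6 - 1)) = -34359738368/171875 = -199911.21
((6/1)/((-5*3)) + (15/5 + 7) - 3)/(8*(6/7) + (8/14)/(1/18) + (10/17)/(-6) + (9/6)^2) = 47124/137765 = 0.34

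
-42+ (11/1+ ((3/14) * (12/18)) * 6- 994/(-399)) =-11033/399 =-27.65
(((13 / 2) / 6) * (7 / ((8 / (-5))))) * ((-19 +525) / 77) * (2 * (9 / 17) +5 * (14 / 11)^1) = -231.18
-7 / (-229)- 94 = -21519 / 229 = -93.97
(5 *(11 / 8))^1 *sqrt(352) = 55 *sqrt(22) / 2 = 128.99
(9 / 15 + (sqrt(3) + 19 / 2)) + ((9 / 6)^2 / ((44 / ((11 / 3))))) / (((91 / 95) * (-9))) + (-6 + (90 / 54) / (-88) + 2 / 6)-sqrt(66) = -sqrt(66) + sqrt(3) + 351763 / 80080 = -2.00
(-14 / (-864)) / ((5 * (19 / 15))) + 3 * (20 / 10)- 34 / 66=165149 / 30096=5.49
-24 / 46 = -12 / 23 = -0.52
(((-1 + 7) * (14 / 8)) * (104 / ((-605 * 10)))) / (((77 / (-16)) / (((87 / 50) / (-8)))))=-6786 / 831875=-0.01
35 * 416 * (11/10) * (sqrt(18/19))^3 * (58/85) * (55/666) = 832.20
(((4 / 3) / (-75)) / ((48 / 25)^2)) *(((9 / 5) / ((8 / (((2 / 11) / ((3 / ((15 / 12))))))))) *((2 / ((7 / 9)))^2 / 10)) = -15 / 275968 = -0.00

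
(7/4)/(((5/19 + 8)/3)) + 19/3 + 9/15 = 71297/9420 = 7.57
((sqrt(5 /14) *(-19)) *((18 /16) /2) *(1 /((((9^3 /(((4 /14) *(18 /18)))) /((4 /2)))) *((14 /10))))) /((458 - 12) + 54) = -19 *sqrt(70) /22226400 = -0.00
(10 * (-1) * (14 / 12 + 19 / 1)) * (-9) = 1815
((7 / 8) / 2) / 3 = 7 / 48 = 0.15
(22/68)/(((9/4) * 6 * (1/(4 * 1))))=44/459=0.10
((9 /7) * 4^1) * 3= 108 /7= 15.43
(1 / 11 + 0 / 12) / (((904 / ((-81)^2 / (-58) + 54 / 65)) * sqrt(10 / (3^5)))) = -3809997 * sqrt(30) / 374888800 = -0.06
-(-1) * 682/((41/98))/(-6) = -33418/123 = -271.69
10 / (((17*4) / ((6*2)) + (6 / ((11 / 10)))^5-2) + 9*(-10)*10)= 4831530 / 1899733861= 0.00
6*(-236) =-1416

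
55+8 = 63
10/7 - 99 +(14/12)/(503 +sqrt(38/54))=-9331230161/95637136 - 7 *sqrt(57)/13662448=-97.57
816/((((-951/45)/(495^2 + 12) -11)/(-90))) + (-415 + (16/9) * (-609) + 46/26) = 4084304224660/788412729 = 5180.41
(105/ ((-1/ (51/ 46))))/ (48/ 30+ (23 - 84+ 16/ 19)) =1.99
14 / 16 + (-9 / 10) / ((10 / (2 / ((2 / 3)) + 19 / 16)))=797 / 1600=0.50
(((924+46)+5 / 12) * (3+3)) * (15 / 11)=174675 / 22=7939.77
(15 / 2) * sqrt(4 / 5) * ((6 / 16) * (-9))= -81 * sqrt(5) / 8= -22.64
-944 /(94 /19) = -8968 /47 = -190.81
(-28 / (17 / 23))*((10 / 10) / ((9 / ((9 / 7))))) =-92 / 17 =-5.41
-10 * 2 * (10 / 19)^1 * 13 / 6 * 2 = -2600 / 57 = -45.61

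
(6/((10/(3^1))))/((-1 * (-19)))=9/95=0.09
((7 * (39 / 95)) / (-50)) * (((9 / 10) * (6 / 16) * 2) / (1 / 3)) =-22113 / 190000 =-0.12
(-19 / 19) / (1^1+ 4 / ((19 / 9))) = -19 / 55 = -0.35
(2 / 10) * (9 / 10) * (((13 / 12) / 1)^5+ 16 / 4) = 1366621 / 1382400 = 0.99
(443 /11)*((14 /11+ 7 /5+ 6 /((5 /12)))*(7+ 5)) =4991724 /605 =8250.78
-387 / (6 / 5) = -645 / 2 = -322.50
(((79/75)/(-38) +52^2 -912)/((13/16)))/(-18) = -20428484/166725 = -122.53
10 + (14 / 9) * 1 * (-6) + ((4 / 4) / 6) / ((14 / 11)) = 67 / 84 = 0.80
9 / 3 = 3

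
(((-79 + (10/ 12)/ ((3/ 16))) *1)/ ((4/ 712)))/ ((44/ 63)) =-38003/ 2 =-19001.50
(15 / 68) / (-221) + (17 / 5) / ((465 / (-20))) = -0.15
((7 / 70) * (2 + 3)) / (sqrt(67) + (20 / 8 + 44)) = 93 / 8381 -2 * sqrt(67) / 8381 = 0.01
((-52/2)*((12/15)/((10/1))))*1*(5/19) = -0.55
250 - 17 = 233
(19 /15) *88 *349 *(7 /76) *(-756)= -13543992 /5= -2708798.40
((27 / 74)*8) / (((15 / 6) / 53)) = 11448 / 185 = 61.88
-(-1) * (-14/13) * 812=-11368/13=-874.46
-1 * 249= -249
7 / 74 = 0.09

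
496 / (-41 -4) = -496 / 45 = -11.02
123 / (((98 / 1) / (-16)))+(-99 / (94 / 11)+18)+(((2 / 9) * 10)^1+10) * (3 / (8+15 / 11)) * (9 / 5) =-3139791 / 474418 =-6.62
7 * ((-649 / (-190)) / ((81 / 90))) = 4543 / 171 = 26.57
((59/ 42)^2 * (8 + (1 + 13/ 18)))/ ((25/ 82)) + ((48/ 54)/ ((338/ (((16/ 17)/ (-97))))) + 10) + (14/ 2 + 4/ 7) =50879610085/ 632048508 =80.50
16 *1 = 16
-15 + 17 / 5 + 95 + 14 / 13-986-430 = -86549 / 65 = -1331.52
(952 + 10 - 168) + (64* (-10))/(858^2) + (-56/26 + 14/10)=729948277/920205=793.25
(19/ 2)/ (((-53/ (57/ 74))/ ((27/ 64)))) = -29241/ 502016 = -0.06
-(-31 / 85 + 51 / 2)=-4273 / 170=-25.14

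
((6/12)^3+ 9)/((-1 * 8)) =-73/64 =-1.14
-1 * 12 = -12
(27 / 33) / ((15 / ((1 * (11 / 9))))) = 1 / 15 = 0.07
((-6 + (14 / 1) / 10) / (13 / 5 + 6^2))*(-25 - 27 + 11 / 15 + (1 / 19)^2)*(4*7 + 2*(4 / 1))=76615944 / 348365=219.93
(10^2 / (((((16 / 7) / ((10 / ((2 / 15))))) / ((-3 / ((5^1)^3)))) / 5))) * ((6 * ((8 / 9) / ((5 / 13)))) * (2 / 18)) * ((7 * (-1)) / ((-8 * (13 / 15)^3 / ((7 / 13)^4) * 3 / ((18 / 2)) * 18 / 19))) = -217.08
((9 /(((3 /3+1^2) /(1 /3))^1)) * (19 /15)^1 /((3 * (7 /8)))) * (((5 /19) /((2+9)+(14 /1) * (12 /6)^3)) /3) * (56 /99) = 32 /109593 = 0.00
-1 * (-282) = 282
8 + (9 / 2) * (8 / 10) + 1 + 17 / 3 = 274 / 15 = 18.27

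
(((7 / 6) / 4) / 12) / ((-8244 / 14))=-49 / 1187136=-0.00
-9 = -9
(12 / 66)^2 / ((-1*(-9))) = 4 / 1089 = 0.00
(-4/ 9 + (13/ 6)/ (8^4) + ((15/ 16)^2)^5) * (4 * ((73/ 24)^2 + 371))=174572013642344825/ 1424967069597696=122.51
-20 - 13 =-33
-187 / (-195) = 187 / 195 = 0.96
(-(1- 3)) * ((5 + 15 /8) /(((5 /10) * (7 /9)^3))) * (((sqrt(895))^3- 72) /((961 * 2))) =-721710 /329623 + 35885025 * sqrt(895) /1318492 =812.04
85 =85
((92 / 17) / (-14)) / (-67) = 0.01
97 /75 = 1.29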